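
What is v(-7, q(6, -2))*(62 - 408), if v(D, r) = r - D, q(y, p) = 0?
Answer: -2422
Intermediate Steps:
v(-7, q(6, -2))*(62 - 408) = (0 - 1*(-7))*(62 - 408) = (0 + 7)*(-346) = 7*(-346) = -2422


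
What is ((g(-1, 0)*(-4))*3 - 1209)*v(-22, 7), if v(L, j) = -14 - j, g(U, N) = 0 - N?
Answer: 25389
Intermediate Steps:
g(U, N) = -N
((g(-1, 0)*(-4))*3 - 1209)*v(-22, 7) = ((-1*0*(-4))*3 - 1209)*(-14 - 1*7) = ((0*(-4))*3 - 1209)*(-14 - 7) = (0*3 - 1209)*(-21) = (0 - 1209)*(-21) = -1209*(-21) = 25389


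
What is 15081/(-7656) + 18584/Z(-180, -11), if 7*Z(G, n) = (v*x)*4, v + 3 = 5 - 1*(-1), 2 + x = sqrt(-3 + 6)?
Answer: -15091579/696 - 32522*sqrt(3)/3 ≈ -40460.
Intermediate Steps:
x = -2 + sqrt(3) (x = -2 + sqrt(-3 + 6) = -2 + sqrt(3) ≈ -0.26795)
v = 3 (v = -3 + (5 - 1*(-1)) = -3 + (5 + 1) = -3 + 6 = 3)
Z(G, n) = -24/7 + 12*sqrt(3)/7 (Z(G, n) = ((3*(-2 + sqrt(3)))*4)/7 = ((-6 + 3*sqrt(3))*4)/7 = (-24 + 12*sqrt(3))/7 = -24/7 + 12*sqrt(3)/7)
15081/(-7656) + 18584/Z(-180, -11) = 15081/(-7656) + 18584/(-24/7 + 12*sqrt(3)/7) = 15081*(-1/7656) + 18584/(-24/7 + 12*sqrt(3)/7) = -457/232 + 18584/(-24/7 + 12*sqrt(3)/7)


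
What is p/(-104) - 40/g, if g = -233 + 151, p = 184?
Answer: -683/533 ≈ -1.2814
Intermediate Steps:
g = -82
p/(-104) - 40/g = 184/(-104) - 40/(-82) = 184*(-1/104) - 40*(-1/82) = -23/13 + 20/41 = -683/533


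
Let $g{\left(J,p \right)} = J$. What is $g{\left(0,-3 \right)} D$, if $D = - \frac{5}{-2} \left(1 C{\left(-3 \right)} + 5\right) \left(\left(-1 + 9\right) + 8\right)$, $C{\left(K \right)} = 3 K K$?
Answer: $0$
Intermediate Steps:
$C{\left(K \right)} = 3 K^{2}$
$D = 1280$ ($D = - \frac{5}{-2} \left(1 \cdot 3 \left(-3\right)^{2} + 5\right) \left(\left(-1 + 9\right) + 8\right) = \left(-5\right) \left(- \frac{1}{2}\right) \left(1 \cdot 3 \cdot 9 + 5\right) \left(8 + 8\right) = \frac{5 \left(1 \cdot 27 + 5\right)}{2} \cdot 16 = \frac{5 \left(27 + 5\right)}{2} \cdot 16 = \frac{5}{2} \cdot 32 \cdot 16 = 80 \cdot 16 = 1280$)
$g{\left(0,-3 \right)} D = 0 \cdot 1280 = 0$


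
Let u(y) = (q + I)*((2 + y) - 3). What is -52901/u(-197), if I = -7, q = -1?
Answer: -52901/1584 ≈ -33.397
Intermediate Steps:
u(y) = 8 - 8*y (u(y) = (-1 - 7)*((2 + y) - 3) = -8*(-1 + y) = 8 - 8*y)
-52901/u(-197) = -52901/(8 - 8*(-197)) = -52901/(8 + 1576) = -52901/1584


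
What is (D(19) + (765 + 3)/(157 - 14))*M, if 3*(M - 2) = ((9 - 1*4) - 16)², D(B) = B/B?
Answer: 115697/429 ≈ 269.69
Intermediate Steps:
D(B) = 1
M = 127/3 (M = 2 + ((9 - 1*4) - 16)²/3 = 2 + ((9 - 4) - 16)²/3 = 2 + (5 - 16)²/3 = 2 + (⅓)*(-11)² = 2 + (⅓)*121 = 2 + 121/3 = 127/3 ≈ 42.333)
(D(19) + (765 + 3)/(157 - 14))*M = (1 + (765 + 3)/(157 - 14))*(127/3) = (1 + 768/143)*(127/3) = (911/143)*(127/3) = 115697/429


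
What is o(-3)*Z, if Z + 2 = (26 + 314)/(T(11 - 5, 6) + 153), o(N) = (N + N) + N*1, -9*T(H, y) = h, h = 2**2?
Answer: -2826/1373 ≈ -2.0583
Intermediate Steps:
h = 4
T(H, y) = -4/9 (T(H, y) = -1/9*4 = -4/9)
o(N) = 3*N (o(N) = 2*N + N = 3*N)
Z = 314/1373 (Z = -2 + (26 + 314)/(-4/9 + 153) = -2 + 340/(1373/9) = -2 + 340*(9/1373) = -2 + 3060/1373 = 314/1373 ≈ 0.22870)
o(-3)*Z = (3*(-3))*(314/1373) = -9*314/1373 = -2826/1373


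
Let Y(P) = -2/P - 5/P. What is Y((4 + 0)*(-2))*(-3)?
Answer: -21/8 ≈ -2.6250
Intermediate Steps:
Y(P) = -7/P
Y((4 + 0)*(-2))*(-3) = -7*(-1/(2*(4 + 0)))*(-3) = -7/(4*(-2))*(-3) = -7/(-8)*(-3) = -7*(-⅛)*(-3) = (7/8)*(-3) = -21/8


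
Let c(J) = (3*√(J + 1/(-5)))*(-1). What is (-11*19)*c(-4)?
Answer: 627*I*√105/5 ≈ 1285.0*I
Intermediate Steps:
c(J) = -3*√(-⅕ + J) (c(J) = (3*√(J + 1*(-⅕)))*(-1) = (3*√(J - ⅕))*(-1) = (3*√(-⅕ + J))*(-1) = -3*√(-⅕ + J))
(-11*19)*c(-4) = (-11*19)*(-3*√(-5 + 25*(-4))/5) = -(-627)*√(-5 - 100)/5 = -(-627)*√(-105)/5 = -(-627)*I*√105/5 = 627*I*√105/5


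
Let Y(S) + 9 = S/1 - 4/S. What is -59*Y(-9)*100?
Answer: 932200/9 ≈ 1.0358e+5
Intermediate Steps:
Y(S) = -9 + S - 4/S (Y(S) = -9 + (S/1 - 4/S) = -9 + (S*1 - 4/S) = -9 + (S - 4/S) = -9 + S - 4/S)
-59*Y(-9)*100 = -59*(-9 - 9 - 4/(-9))*100 = -59*(-9 - 9 - 4*(-⅑))*100 = -59*(-9 - 9 + 4/9)*100 = -59*(-158/9)*100 = (9322/9)*100 = 932200/9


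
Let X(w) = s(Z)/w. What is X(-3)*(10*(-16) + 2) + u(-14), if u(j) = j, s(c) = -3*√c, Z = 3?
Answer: -14 - 158*√3 ≈ -287.66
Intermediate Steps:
X(w) = -3*√3/w (X(w) = (-3*√3)/w = -3*√3/w)
X(-3)*(10*(-16) + 2) + u(-14) = (-3*√3/(-3))*(10*(-16) + 2) - 14 = (-3*√3*(-⅓))*(-160 + 2) - 14 = √3*(-158) - 14 = -158*√3 - 14 = -14 - 158*√3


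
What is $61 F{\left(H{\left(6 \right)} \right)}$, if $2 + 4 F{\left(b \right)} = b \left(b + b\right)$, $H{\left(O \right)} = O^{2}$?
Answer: $\frac{78995}{2} \approx 39498.0$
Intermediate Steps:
$F{\left(b \right)} = - \frac{1}{2} + \frac{b^{2}}{2}$ ($F{\left(b \right)} = - \frac{1}{2} + \frac{b \left(b + b\right)}{4} = - \frac{1}{2} + \frac{b 2 b}{4} = - \frac{1}{2} + \frac{2 b^{2}}{4} = - \frac{1}{2} + \frac{b^{2}}{2}$)
$61 F{\left(H{\left(6 \right)} \right)} = 61 \left(- \frac{1}{2} + \frac{\left(6^{2}\right)^{2}}{2}\right) = 61 \left(- \frac{1}{2} + \frac{36^{2}}{2}\right) = 61 \left(- \frac{1}{2} + \frac{1}{2} \cdot 1296\right) = 61 \left(- \frac{1}{2} + 648\right) = 61 \cdot \frac{1295}{2} = \frac{78995}{2}$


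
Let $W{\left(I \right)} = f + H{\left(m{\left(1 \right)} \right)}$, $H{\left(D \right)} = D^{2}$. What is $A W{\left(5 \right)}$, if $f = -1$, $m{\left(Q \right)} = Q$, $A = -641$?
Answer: $0$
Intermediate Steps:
$W{\left(I \right)} = 0$ ($W{\left(I \right)} = -1 + 1^{2} = -1 + 1 = 0$)
$A W{\left(5 \right)} = \left(-641\right) 0 = 0$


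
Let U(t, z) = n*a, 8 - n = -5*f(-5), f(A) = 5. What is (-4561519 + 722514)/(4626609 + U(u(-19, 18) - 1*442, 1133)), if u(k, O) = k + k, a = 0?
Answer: -3839005/4626609 ≈ -0.82977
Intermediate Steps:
u(k, O) = 2*k
n = 33 (n = 8 - (-5)*5 = 8 - 1*(-25) = 8 + 25 = 33)
U(t, z) = 0 (U(t, z) = 33*0 = 0)
(-4561519 + 722514)/(4626609 + U(u(-19, 18) - 1*442, 1133)) = (-4561519 + 722514)/(4626609 + 0) = -3839005/4626609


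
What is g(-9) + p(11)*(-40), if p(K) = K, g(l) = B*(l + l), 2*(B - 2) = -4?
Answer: -440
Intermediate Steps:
B = 0 (B = 2 + (1/2)*(-4) = 2 - 2 = 0)
g(l) = 0 (g(l) = 0*(l + l) = 0*(2*l) = 0)
g(-9) + p(11)*(-40) = 0 + 11*(-40) = 0 - 440 = -440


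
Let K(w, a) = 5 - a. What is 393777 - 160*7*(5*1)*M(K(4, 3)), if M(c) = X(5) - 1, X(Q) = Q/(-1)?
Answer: 427377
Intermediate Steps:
X(Q) = -Q (X(Q) = Q*(-1) = -Q)
M(c) = -6 (M(c) = -1*5 - 1 = -5 - 1 = -6)
393777 - 160*7*(5*1)*M(K(4, 3)) = 393777 - 160*7*(5*1)*(-6) = 393777 - 160*7*5*(-6) = 393777 - 5600*(-6) = 393777 - 160*(-210) = 393777 + 33600 = 427377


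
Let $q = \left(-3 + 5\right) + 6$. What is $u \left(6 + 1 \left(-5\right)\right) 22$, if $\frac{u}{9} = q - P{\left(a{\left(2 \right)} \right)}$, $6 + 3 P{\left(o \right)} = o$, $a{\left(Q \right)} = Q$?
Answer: $1848$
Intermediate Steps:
$P{\left(o \right)} = -2 + \frac{o}{3}$
$q = 8$ ($q = 2 + 6 = 8$)
$u = 84$ ($u = 9 \left(8 - \left(-2 + \frac{1}{3} \cdot 2\right)\right) = 9 \left(8 - \left(-2 + \frac{2}{3}\right)\right) = 9 \left(8 - - \frac{4}{3}\right) = 9 \left(8 + \frac{4}{3}\right) = 9 \cdot \frac{28}{3} = 84$)
$u \left(6 + 1 \left(-5\right)\right) 22 = 84 \left(6 + 1 \left(-5\right)\right) 22 = 84 \left(6 - 5\right) 22 = 84 \cdot 1 \cdot 22 = 84 \cdot 22 = 1848$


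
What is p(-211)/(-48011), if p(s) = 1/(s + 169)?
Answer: 1/2016462 ≈ 4.9592e-7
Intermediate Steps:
p(s) = 1/(169 + s)
p(-211)/(-48011) = 1/((169 - 211)*(-48011)) = -1/48011/(-42) = -1/42*(-1/48011) = 1/2016462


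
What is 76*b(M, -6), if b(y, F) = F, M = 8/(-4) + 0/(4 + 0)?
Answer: -456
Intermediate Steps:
M = -2 (M = 8*(-1/4) + 0/4 = -2 + 0*(1/4) = -2 + 0 = -2)
76*b(M, -6) = 76*(-6) = -456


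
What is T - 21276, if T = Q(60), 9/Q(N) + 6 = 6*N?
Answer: -2510565/118 ≈ -21276.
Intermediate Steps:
Q(N) = 9/(-6 + 6*N)
T = 3/118 (T = 3/(2*(-1 + 60)) = (3/2)/59 = (3/2)*(1/59) = 3/118 ≈ 0.025424)
T - 21276 = 3/118 - 21276 = -2510565/118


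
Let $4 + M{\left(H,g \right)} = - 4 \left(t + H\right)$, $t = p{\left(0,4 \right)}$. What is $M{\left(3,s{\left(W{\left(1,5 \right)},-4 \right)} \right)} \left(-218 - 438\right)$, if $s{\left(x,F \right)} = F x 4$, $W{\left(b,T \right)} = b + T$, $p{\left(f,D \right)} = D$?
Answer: $20992$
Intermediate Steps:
$W{\left(b,T \right)} = T + b$
$t = 4$
$s{\left(x,F \right)} = 4 F x$
$M{\left(H,g \right)} = -20 - 4 H$ ($M{\left(H,g \right)} = -4 - 4 \left(4 + H\right) = -4 - \left(16 + 4 H\right) = -20 - 4 H$)
$M{\left(3,s{\left(W{\left(1,5 \right)},-4 \right)} \right)} \left(-218 - 438\right) = \left(-20 - 12\right) \left(-218 - 438\right) = \left(-20 - 12\right) \left(-656\right) = \left(-32\right) \left(-656\right) = 20992$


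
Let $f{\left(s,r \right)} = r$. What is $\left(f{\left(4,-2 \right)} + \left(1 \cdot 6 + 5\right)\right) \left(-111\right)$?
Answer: $-999$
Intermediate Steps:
$\left(f{\left(4,-2 \right)} + \left(1 \cdot 6 + 5\right)\right) \left(-111\right) = \left(-2 + \left(1 \cdot 6 + 5\right)\right) \left(-111\right) = \left(-2 + \left(6 + 5\right)\right) \left(-111\right) = \left(-2 + 11\right) \left(-111\right) = 9 \left(-111\right) = -999$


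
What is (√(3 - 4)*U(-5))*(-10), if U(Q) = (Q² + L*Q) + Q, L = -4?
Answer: -400*I ≈ -400.0*I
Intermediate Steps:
U(Q) = Q² - 3*Q (U(Q) = (Q² - 4*Q) + Q = Q² - 3*Q)
(√(3 - 4)*U(-5))*(-10) = (√(3 - 4)*(-5*(-3 - 5)))*(-10) = (√(-1)*(-5*(-8)))*(-10) = (I*40)*(-10) = (40*I)*(-10) = -400*I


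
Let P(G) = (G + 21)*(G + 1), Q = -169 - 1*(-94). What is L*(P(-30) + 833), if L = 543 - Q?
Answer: 676092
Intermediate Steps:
Q = -75 (Q = -169 + 94 = -75)
L = 618 (L = 543 - 1*(-75) = 543 + 75 = 618)
P(G) = (1 + G)*(21 + G) (P(G) = (21 + G)*(1 + G) = (1 + G)*(21 + G))
L*(P(-30) + 833) = 618*((21 + (-30)**2 + 22*(-30)) + 833) = 618*((21 + 900 - 660) + 833) = 618*(261 + 833) = 618*1094 = 676092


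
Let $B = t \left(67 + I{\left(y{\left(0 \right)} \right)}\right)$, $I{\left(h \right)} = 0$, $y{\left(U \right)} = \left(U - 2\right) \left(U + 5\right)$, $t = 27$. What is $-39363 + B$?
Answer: $-37554$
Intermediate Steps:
$y{\left(U \right)} = \left(-2 + U\right) \left(5 + U\right)$
$B = 1809$ ($B = 27 \left(67 + 0\right) = 27 \cdot 67 = 1809$)
$-39363 + B = -39363 + 1809 = -37554$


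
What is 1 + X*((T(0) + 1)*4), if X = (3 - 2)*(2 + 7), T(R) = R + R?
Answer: 37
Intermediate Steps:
T(R) = 2*R
X = 9 (X = 1*9 = 9)
1 + X*((T(0) + 1)*4) = 1 + 9*((2*0 + 1)*4) = 1 + 9*((0 + 1)*4) = 1 + 9*(1*4) = 1 + 9*4 = 1 + 36 = 37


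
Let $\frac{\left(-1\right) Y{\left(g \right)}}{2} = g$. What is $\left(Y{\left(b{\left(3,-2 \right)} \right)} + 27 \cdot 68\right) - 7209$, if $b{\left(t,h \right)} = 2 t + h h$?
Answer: $-5393$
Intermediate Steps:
$b{\left(t,h \right)} = h^{2} + 2 t$ ($b{\left(t,h \right)} = 2 t + h^{2} = h^{2} + 2 t$)
$Y{\left(g \right)} = - 2 g$
$\left(Y{\left(b{\left(3,-2 \right)} \right)} + 27 \cdot 68\right) - 7209 = \left(- 2 \left(\left(-2\right)^{2} + 2 \cdot 3\right) + 27 \cdot 68\right) - 7209 = \left(- 2 \left(4 + 6\right) + 1836\right) - 7209 = \left(\left(-2\right) 10 + 1836\right) - 7209 = \left(-20 + 1836\right) - 7209 = 1816 - 7209 = -5393$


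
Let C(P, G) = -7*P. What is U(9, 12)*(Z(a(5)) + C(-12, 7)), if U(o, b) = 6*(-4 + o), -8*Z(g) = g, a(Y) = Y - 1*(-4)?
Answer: 9945/4 ≈ 2486.3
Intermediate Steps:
a(Y) = 4 + Y (a(Y) = Y + 4 = 4 + Y)
Z(g) = -g/8
U(o, b) = -24 + 6*o
U(9, 12)*(Z(a(5)) + C(-12, 7)) = (-24 + 6*9)*(-(4 + 5)/8 - 7*(-12)) = (-24 + 54)*(-⅛*9 + 84) = 30*(-9/8 + 84) = 30*(663/8) = 9945/4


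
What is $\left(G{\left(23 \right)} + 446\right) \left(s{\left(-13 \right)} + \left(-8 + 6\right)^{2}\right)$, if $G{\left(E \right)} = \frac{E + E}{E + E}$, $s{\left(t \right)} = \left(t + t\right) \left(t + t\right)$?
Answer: $303960$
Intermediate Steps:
$s{\left(t \right)} = 4 t^{2}$ ($s{\left(t \right)} = 2 t 2 t = 4 t^{2}$)
$G{\left(E \right)} = 1$ ($G{\left(E \right)} = \frac{2 E}{2 E} = 2 E \frac{1}{2 E} = 1$)
$\left(G{\left(23 \right)} + 446\right) \left(s{\left(-13 \right)} + \left(-8 + 6\right)^{2}\right) = \left(1 + 446\right) \left(4 \left(-13\right)^{2} + \left(-8 + 6\right)^{2}\right) = 447 \left(4 \cdot 169 + \left(-2\right)^{2}\right) = 447 \left(676 + 4\right) = 447 \cdot 680 = 303960$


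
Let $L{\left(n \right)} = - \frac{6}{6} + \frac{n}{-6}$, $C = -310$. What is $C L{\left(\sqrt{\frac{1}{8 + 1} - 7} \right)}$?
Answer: $310 + \frac{155 i \sqrt{62}}{9} \approx 310.0 + 135.61 i$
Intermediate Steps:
$L{\left(n \right)} = -1 - \frac{n}{6}$ ($L{\left(n \right)} = \left(-6\right) \frac{1}{6} + n \left(- \frac{1}{6}\right) = -1 - \frac{n}{6}$)
$C L{\left(\sqrt{\frac{1}{8 + 1} - 7} \right)} = - 310 \left(-1 - \frac{\sqrt{\frac{1}{8 + 1} - 7}}{6}\right) = - 310 \left(-1 - \frac{\sqrt{\frac{1}{9} - 7}}{6}\right) = - 310 \left(-1 - \frac{\sqrt{- \frac{62}{9}}}{6}\right) = - 310 \left(-1 - \frac{\frac{1}{3} i \sqrt{62}}{6}\right) = - 310 \left(-1 - \frac{i \sqrt{62}}{18}\right) = 310 + \frac{155 i \sqrt{62}}{9}$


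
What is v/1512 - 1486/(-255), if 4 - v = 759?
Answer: 684769/128520 ≈ 5.3281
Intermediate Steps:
v = -755 (v = 4 - 1*759 = 4 - 759 = -755)
v/1512 - 1486/(-255) = -755/1512 - 1486/(-255) = -755*1/1512 - 1486*(-1/255) = -755/1512 + 1486/255 = 684769/128520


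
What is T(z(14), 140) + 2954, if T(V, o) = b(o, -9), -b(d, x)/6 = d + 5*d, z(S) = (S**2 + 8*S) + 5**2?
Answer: -2086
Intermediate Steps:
z(S) = 25 + S**2 + 8*S (z(S) = (S**2 + 8*S) + 25 = 25 + S**2 + 8*S)
b(d, x) = -36*d (b(d, x) = -6*(d + 5*d) = -36*d)
T(V, o) = -36*o
T(z(14), 140) + 2954 = -36*140 + 2954 = -5040 + 2954 = -2086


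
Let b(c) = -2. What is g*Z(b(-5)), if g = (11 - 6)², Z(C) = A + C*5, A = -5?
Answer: -375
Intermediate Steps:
Z(C) = -5 + 5*C (Z(C) = -5 + C*5 = -5 + 5*C)
g = 25 (g = 5² = 25)
g*Z(b(-5)) = 25*(-5 + 5*(-2)) = 25*(-5 - 10) = 25*(-15) = -375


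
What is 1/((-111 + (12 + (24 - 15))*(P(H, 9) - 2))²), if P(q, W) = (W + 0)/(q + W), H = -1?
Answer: 64/1071225 ≈ 5.9745e-5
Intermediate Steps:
P(q, W) = W/(W + q)
1/((-111 + (12 + (24 - 15))*(P(H, 9) - 2))²) = 1/((-111 + (12 + (24 - 15))*(9/(9 - 1) - 2))²) = 1/((-111 + (12 + 9)*(9/8 - 2))²) = 1/((-111 + 21*(9*(⅛) - 2))²) = 1/((-111 + 21*(9/8 - 2))²) = 1/((-111 + 21*(-7/8))²) = 1/((-111 - 147/8)²) = 1/((-1035/8)²) = 1/(1071225/64) = 64/1071225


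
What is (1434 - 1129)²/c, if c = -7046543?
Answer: -93025/7046543 ≈ -0.013202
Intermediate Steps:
(1434 - 1129)²/c = (1434 - 1129)²/(-7046543) = 305²*(-1/7046543) = 93025*(-1/7046543) = -93025/7046543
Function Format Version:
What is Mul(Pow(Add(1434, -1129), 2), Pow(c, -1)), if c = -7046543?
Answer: Rational(-93025, 7046543) ≈ -0.013202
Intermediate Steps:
Mul(Pow(Add(1434, -1129), 2), Pow(c, -1)) = Mul(Pow(Add(1434, -1129), 2), Pow(-7046543, -1)) = Mul(Pow(305, 2), Rational(-1, 7046543)) = Mul(93025, Rational(-1, 7046543)) = Rational(-93025, 7046543)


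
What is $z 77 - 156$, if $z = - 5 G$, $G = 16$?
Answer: $-6316$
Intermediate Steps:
$z = -80$ ($z = \left(-5\right) 16 = -80$)
$z 77 - 156 = \left(-80\right) 77 - 156 = -6160 - 156 = -6316$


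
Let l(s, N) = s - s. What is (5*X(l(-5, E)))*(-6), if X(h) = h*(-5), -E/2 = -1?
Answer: 0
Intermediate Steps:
E = 2 (E = -2*(-1) = 2)
l(s, N) = 0
X(h) = -5*h
(5*X(l(-5, E)))*(-6) = (5*(-5*0))*(-6) = (5*0)*(-6) = 0*(-6) = 0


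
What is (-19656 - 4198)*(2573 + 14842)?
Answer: -415417410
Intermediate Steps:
(-19656 - 4198)*(2573 + 14842) = -23854*17415 = -415417410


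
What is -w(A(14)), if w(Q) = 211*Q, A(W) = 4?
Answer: -844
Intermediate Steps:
-w(A(14)) = -211*4 = -1*844 = -844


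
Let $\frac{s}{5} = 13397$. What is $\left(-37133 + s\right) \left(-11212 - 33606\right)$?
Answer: $-1337906936$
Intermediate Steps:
$s = 66985$ ($s = 5 \cdot 13397 = 66985$)
$\left(-37133 + s\right) \left(-11212 - 33606\right) = \left(-37133 + 66985\right) \left(-11212 - 33606\right) = 29852 \left(-44818\right) = -1337906936$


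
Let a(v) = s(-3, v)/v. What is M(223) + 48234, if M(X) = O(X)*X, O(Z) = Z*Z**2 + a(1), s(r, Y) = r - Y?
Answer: 2473020783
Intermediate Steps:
a(v) = (-3 - v)/v
O(Z) = -4 + Z**3 (O(Z) = Z*Z**2 + (-3 - 1*1)/1 = Z**3 + 1*(-3 - 1) = Z**3 + 1*(-4) = Z**3 - 4 = -4 + Z**3)
M(X) = X*(-4 + X**3) (M(X) = (-4 + X**3)*X = X*(-4 + X**3))
M(223) + 48234 = 223*(-4 + 223**3) + 48234 = 223*(-4 + 11089567) + 48234 = 223*11089563 + 48234 = 2472972549 + 48234 = 2473020783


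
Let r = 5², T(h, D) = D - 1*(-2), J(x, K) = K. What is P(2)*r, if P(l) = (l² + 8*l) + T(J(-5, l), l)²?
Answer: 900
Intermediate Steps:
T(h, D) = 2 + D (T(h, D) = D + 2 = 2 + D)
r = 25
P(l) = l² + (2 + l)² + 8*l (P(l) = (l² + 8*l) + (2 + l)² = l² + (2 + l)² + 8*l)
P(2)*r = (4 + 2*2² + 12*2)*25 = (4 + 2*4 + 24)*25 = (4 + 8 + 24)*25 = 36*25 = 900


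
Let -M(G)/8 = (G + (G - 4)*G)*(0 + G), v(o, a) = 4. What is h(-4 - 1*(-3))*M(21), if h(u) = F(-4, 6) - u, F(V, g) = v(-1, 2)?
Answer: -317520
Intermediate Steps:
F(V, g) = 4
M(G) = -8*G*(G + G*(-4 + G)) (M(G) = -8*(G + (G - 4)*G)*(0 + G) = -8*(G + (-4 + G)*G)*G = -8*(G + G*(-4 + G))*G = -8*G*(G + G*(-4 + G)))
h(u) = 4 - u
h(-4 - 1*(-3))*M(21) = (4 - (-4 - 1*(-3)))*(8*21²*(3 - 1*21)) = (4 - (-4 + 3))*(8*441*(3 - 21)) = (4 - 1*(-1))*(8*441*(-18)) = (4 + 1)*(-63504) = 5*(-63504) = -317520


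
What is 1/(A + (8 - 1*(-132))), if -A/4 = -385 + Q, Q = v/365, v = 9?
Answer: 365/613164 ≈ 0.00059527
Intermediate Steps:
Q = 9/365 ≈ 0.024658
A = 562064/365 (A = -4*(-385 + 9/365) = -4*(-140516/365) = 562064/365 ≈ 1539.9)
1/(A + (8 - 1*(-132))) = 1/(562064/365 + (8 - 1*(-132))) = 1/(562064/365 + (8 + 132)) = 1/(562064/365 + 140) = 1/(613164/365) = 365/613164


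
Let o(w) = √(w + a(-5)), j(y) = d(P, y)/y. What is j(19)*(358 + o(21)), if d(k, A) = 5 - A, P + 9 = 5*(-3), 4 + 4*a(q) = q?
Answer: -5012/19 - 35*√3/19 ≈ -266.98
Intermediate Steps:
a(q) = -1 + q/4
P = -24 (P = -9 + 5*(-3) = -9 - 15 = -24)
j(y) = (5 - y)/y
o(w) = √(-9/4 + w) (o(w) = √(w + (-1 + (¼)*(-5))) = √(w + (-1 - 5/4)) = √(w - 9/4) = √(-9/4 + w))
j(19)*(358 + o(21)) = ((5 - 1*19)/19)*(358 + √(-9 + 4*21)/2) = ((5 - 19)/19)*(358 + √(-9 + 84)/2) = ((1/19)*(-14))*(358 + √75/2) = -14*(358 + (5*√3)/2)/19 = -14*(358 + 5*√3/2)/19 = -5012/19 - 35*√3/19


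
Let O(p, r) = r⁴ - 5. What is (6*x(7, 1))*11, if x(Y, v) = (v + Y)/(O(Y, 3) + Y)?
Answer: 528/83 ≈ 6.3614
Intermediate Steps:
O(p, r) = -5 + r⁴
x(Y, v) = (Y + v)/(76 + Y) (x(Y, v) = (v + Y)/((-5 + 3⁴) + Y) = (Y + v)/((-5 + 81) + Y) = (Y + v)/(76 + Y))
(6*x(7, 1))*11 = (6*((7 + 1)/(76 + 7)))*11 = (6*(8/83))*11 = (48/83)*11 = 528/83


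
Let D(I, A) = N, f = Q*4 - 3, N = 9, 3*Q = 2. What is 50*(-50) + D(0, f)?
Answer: -2491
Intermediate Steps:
Q = ⅔ (Q = (⅓)*2 = ⅔ ≈ 0.66667)
f = -⅓ (f = (⅔)*4 - 3 = 8/3 - 3 = -⅓ ≈ -0.33333)
D(I, A) = 9
50*(-50) + D(0, f) = 50*(-50) + 9 = -2500 + 9 = -2491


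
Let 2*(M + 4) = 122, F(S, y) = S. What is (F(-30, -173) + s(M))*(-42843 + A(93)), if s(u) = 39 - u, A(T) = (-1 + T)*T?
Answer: 1645776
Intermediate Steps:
A(T) = T*(-1 + T)
M = 57 (M = -4 + (½)*122 = -4 + 61 = 57)
(F(-30, -173) + s(M))*(-42843 + A(93)) = (-30 + (39 - 1*57))*(-42843 + 93*(-1 + 93)) = (-30 + (39 - 57))*(-42843 + 93*92) = (-30 - 18)*(-42843 + 8556) = -48*(-34287) = 1645776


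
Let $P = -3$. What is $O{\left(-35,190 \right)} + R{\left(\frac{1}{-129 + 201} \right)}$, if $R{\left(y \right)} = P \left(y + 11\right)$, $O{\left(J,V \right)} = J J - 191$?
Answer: $\frac{24023}{24} \approx 1001.0$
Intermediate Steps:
$O{\left(J,V \right)} = -191 + J^{2}$ ($O{\left(J,V \right)} = J^{2} - 191 = -191 + J^{2}$)
$R{\left(y \right)} = -33 - 3 y$ ($R{\left(y \right)} = - 3 \left(y + 11\right) = - 3 \left(11 + y\right) = -33 - 3 y$)
$O{\left(-35,190 \right)} + R{\left(\frac{1}{-129 + 201} \right)} = \left(-191 + \left(-35\right)^{2}\right) - \left(33 + \frac{3}{-129 + 201}\right) = \left(-191 + 1225\right) - \left(33 + \frac{3}{72}\right) = 1034 - \frac{793}{24} = \frac{24023}{24}$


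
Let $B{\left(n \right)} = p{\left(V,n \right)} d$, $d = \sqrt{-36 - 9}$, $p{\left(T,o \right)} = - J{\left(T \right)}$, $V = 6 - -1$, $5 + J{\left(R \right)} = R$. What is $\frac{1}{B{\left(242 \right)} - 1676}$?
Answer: $\frac{i}{2 \left(- 838 i + 3 \sqrt{5}\right)} \approx -0.00059662 + 4.776 \cdot 10^{-6} i$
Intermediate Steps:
$J{\left(R \right)} = -5 + R$
$V = 7$ ($V = 6 + 1 = 7$)
$p{\left(T,o \right)} = 5 - T$ ($p{\left(T,o \right)} = - (-5 + T) = 5 - T$)
$d = 3 i \sqrt{5}$ ($d = \sqrt{-45} = 3 i \sqrt{5} \approx 6.7082 i$)
$B{\left(n \right)} = - 6 i \sqrt{5}$ ($B{\left(n \right)} = \left(5 - 7\right) 3 i \sqrt{5} = - 2 \cdot 3 i \sqrt{5} = - 6 i \sqrt{5}$)
$\frac{1}{B{\left(242 \right)} - 1676} = \frac{1}{- 6 i \sqrt{5} - 1676} = \frac{1}{-1676 - 6 i \sqrt{5}}$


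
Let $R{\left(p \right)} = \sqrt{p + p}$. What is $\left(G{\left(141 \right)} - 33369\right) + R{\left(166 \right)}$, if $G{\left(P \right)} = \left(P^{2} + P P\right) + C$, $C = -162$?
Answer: $6231 + 2 \sqrt{83} \approx 6249.2$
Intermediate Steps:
$G{\left(P \right)} = -162 + 2 P^{2}$ ($G{\left(P \right)} = \left(P^{2} + P P\right) - 162 = \left(P^{2} + P^{2}\right) - 162 = 2 P^{2} - 162 = -162 + 2 P^{2}$)
$R{\left(p \right)} = \sqrt{2} \sqrt{p}$ ($R{\left(p \right)} = \sqrt{2 p} = \sqrt{2} \sqrt{p}$)
$\left(G{\left(141 \right)} - 33369\right) + R{\left(166 \right)} = \left(\left(-162 + 2 \cdot 141^{2}\right) - 33369\right) + \sqrt{2} \sqrt{166} = \left(\left(-162 + 2 \cdot 19881\right) - 33369\right) + 2 \sqrt{83} = \left(\left(-162 + 39762\right) - 33369\right) + 2 \sqrt{83} = \left(39600 - 33369\right) + 2 \sqrt{83} = 6231 + 2 \sqrt{83}$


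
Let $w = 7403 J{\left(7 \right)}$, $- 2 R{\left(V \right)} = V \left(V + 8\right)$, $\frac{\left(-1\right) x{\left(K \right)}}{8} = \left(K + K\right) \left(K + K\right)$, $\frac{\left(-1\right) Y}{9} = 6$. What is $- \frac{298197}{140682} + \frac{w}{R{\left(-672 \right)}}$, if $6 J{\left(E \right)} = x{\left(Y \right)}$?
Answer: $\frac{7001039301}{13622707} \approx 513.92$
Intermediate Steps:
$Y = -54$ ($Y = \left(-9\right) 6 = -54$)
$x{\left(K \right)} = - 32 K^{2}$ ($x{\left(K \right)} = - 8 \left(K + K\right) \left(K + K\right) = - 8 \cdot 2 K 2 K = - 8 \cdot 4 K^{2} = - 32 K^{2}$)
$R{\left(V \right)} = - \frac{V \left(8 + V\right)}{2}$ ($R{\left(V \right)} = - \frac{V \left(V + 8\right)}{2} = - \frac{V \left(8 + V\right)}{2}$)
$J{\left(E \right)} = -15552$ ($J{\left(E \right)} = \frac{\left(-32\right) \left(-54\right)^{2}}{6} = \frac{\left(-32\right) 2916}{6} = \frac{1}{6} \left(-93312\right) = -15552$)
$w = -115131456$ ($w = 7403 \left(-15552\right) = -115131456$)
$- \frac{298197}{140682} + \frac{w}{R{\left(-672 \right)}} = - \frac{298197}{140682} - \frac{115131456}{\left(- \frac{1}{2}\right) \left(-672\right) \left(8 - 672\right)} = \left(-298197\right) \frac{1}{140682} - \frac{115131456}{\left(- \frac{1}{2}\right) \left(-672\right) \left(-664\right)} = - \frac{99399}{46894} - \frac{115131456}{-223104} = - \frac{99399}{46894} - - \frac{599643}{1162} = - \frac{99399}{46894} + \frac{599643}{1162} = \frac{7001039301}{13622707}$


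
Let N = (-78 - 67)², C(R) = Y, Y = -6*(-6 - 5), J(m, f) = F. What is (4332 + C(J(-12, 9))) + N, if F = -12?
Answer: 25423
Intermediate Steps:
J(m, f) = -12
Y = 66 (Y = -6*(-11) = 66)
C(R) = 66
N = 21025 (N = (-145)² = 21025)
(4332 + C(J(-12, 9))) + N = (4332 + 66) + 21025 = 4398 + 21025 = 25423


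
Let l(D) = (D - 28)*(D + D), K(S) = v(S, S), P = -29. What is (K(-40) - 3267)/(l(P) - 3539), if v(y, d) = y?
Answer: 3307/233 ≈ 14.193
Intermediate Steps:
K(S) = S
l(D) = 2*D*(-28 + D) (l(D) = (-28 + D)*(2*D) = 2*D*(-28 + D))
(K(-40) - 3267)/(l(P) - 3539) = (-40 - 3267)/(2*(-29)*(-28 - 29) - 3539) = -3307/(2*(-29)*(-57) - 3539) = -3307/(3306 - 3539) = -3307/(-233) = -3307*(-1/233) = 3307/233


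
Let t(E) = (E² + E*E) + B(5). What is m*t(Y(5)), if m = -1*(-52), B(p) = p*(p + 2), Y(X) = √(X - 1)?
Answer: 2236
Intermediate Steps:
Y(X) = √(-1 + X)
B(p) = p*(2 + p)
t(E) = 35 + 2*E² (t(E) = (E² + E*E) + 5*(2 + 5) = (E² + E²) + 5*7 = 2*E² + 35 = 35 + 2*E²)
m = 52
m*t(Y(5)) = 52*(35 + 2*(√(-1 + 5))²) = 52*(35 + 2*(√4)²) = 52*(35 + 2*2²) = 52*(35 + 2*4) = 52*(35 + 8) = 52*43 = 2236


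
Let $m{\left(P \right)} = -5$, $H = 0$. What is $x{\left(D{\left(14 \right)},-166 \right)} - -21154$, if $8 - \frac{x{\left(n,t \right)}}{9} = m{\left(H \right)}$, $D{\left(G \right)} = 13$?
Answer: $21271$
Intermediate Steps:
$x{\left(n,t \right)} = 117$ ($x{\left(n,t \right)} = 72 - -45 = 72 + 45 = 117$)
$x{\left(D{\left(14 \right)},-166 \right)} - -21154 = 117 - -21154 = 117 + 21154 = 21271$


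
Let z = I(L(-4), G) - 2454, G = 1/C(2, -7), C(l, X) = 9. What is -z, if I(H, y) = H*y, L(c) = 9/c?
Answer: 9817/4 ≈ 2454.3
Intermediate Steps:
G = ⅑ (G = 1/9 = ⅑ ≈ 0.11111)
z = -9817/4 (z = (9/(-4))*(⅑) - 2454 = (9*(-¼))*(⅑) - 2454 = -9/4*⅑ - 2454 = -¼ - 2454 = -9817/4 ≈ -2454.3)
-z = -1*(-9817/4) = 9817/4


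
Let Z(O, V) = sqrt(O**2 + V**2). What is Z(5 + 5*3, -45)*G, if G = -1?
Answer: -5*sqrt(97) ≈ -49.244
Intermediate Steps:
Z(5 + 5*3, -45)*G = sqrt((5 + 5*3)**2 + (-45)**2)*(-1) = sqrt((5 + 15)**2 + 2025)*(-1) = sqrt(20**2 + 2025)*(-1) = sqrt(400 + 2025)*(-1) = sqrt(2425)*(-1) = (5*sqrt(97))*(-1) = -5*sqrt(97)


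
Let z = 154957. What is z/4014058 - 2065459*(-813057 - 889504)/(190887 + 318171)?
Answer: 320811722297764442/46440644031 ≈ 6.9080e+6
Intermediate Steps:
z/4014058 - 2065459*(-813057 - 889504)/(190887 + 318171) = 154957/4014058 - 2065459*(-813057 - 889504)/(190887 + 318171) = 154957*(1/4014058) - 2065459/(509058/(-1702561)) = 154957/4014058 - 2065459/(509058*(-1/1702561)) = 154957/4014058 - 2065459/(-509058/1702561) = 154957/4014058 - 2065459*(-1702561/509058) = 154957/4014058 + 319688176409/46278 = 320811722297764442/46440644031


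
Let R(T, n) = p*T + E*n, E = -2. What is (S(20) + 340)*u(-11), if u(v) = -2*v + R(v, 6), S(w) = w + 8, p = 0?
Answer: 3680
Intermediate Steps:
S(w) = 8 + w
R(T, n) = -2*n (R(T, n) = 0*T - 2*n = 0 - 2*n = -2*n)
u(v) = -12 - 2*v (u(v) = -2*v - 2*6 = -2*v - 12 = -12 - 2*v)
(S(20) + 340)*u(-11) = ((8 + 20) + 340)*(-12 - 2*(-11)) = (28 + 340)*(-12 + 22) = 368*10 = 3680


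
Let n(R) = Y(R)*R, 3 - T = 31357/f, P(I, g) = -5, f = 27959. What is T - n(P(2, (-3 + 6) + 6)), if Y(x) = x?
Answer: -646455/27959 ≈ -23.122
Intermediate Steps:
T = 52520/27959 (T = 3 - 31357/27959 = 52520/27959 ≈ 1.8785)
n(R) = R**2 (n(R) = R*R = R**2)
T - n(P(2, (-3 + 6) + 6)) = 52520/27959 - 1*(-5)**2 = 52520/27959 - 1*25 = 52520/27959 - 25 = -646455/27959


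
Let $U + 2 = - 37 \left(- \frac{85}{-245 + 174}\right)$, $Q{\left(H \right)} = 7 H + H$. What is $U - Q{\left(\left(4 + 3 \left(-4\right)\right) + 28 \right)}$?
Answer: $- \frac{14647}{71} \approx -206.3$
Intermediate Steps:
$Q{\left(H \right)} = 8 H$
$U = - \frac{3287}{71}$ ($U = -2 - 37 \left(- \frac{85}{-245 + 174}\right) = -2 - 37 \left(- \frac{85}{-71}\right) = -2 - 37 \left(\left(-85\right) \left(- \frac{1}{71}\right)\right) = -2 - \frac{3145}{71} = - \frac{3287}{71} \approx -46.296$)
$U - Q{\left(\left(4 + 3 \left(-4\right)\right) + 28 \right)} = - \frac{3287}{71} - 8 \left(\left(4 + 3 \left(-4\right)\right) + 28\right) = - \frac{3287}{71} - 8 \left(\left(4 - 12\right) + 28\right) = - \frac{3287}{71} - 8 \left(-8 + 28\right) = - \frac{3287}{71} - 8 \cdot 20 = - \frac{3287}{71} - 160 = - \frac{14647}{71}$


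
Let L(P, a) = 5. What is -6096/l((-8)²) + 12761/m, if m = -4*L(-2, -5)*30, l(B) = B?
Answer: -69911/600 ≈ -116.52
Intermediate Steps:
m = -600 (m = -4*5*30 = -20*30 = -600)
-6096/l((-8)²) + 12761/m = -6096/((-8)²) + 12761/(-600) = -6096/64 + 12761*(-1/600) = -6096*1/64 - 12761/600 = -381/4 - 12761/600 = -69911/600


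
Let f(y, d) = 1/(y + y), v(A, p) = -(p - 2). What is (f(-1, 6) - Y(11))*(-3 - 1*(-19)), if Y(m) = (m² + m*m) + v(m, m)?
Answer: -3736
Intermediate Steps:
v(A, p) = 2 - p (v(A, p) = -(-2 + p) = 2 - p)
f(y, d) = 1/(2*y)
Y(m) = 2 - m + 2*m² (Y(m) = (m² + m*m) + (2 - m) = (m² + m²) + (2 - m) = 2*m² + (2 - m) = 2 - m + 2*m²)
(f(-1, 6) - Y(11))*(-3 - 1*(-19)) = ((½)/(-1) - (2 - 1*11 + 2*11²))*(-3 - 1*(-19)) = ((½)*(-1) - (2 - 11 + 2*121))*(-3 + 19) = (-½ - (2 - 11 + 242))*16 = (-½ - 1*233)*16 = (-½ - 233)*16 = -467/2*16 = -3736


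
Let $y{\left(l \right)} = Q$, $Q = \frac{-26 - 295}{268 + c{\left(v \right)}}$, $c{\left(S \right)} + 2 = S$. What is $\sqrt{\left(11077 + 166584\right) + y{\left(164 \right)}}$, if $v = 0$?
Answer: $\frac{\sqrt{12570496330}}{266} \approx 421.5$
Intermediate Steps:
$c{\left(S \right)} = -2 + S$
$Q = - \frac{321}{266}$ ($Q = \frac{-26 - 295}{268 + \left(-2 + 0\right)} = - \frac{321}{268 - 2} = - \frac{321}{266} \approx -1.2068$)
$y{\left(l \right)} = - \frac{321}{266}$
$\sqrt{\left(11077 + 166584\right) + y{\left(164 \right)}} = \sqrt{\left(11077 + 166584\right) - \frac{321}{266}} = \sqrt{177661 - \frac{321}{266}} = \sqrt{\frac{47257505}{266}} = \frac{\sqrt{12570496330}}{266}$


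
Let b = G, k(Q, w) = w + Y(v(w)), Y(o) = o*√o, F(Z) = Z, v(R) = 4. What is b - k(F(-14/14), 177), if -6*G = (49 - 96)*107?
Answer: 3919/6 ≈ 653.17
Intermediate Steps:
Y(o) = o^(3/2)
k(Q, w) = 8 + w (k(Q, w) = w + 4^(3/2) = w + 8 = 8 + w)
G = 5029/6 (G = -(49 - 96)*107/6 = -(-47)*107/6 = -⅙*(-5029) = 5029/6 ≈ 838.17)
b = 5029/6 ≈ 838.17
b - k(F(-14/14), 177) = 5029/6 - (8 + 177) = 5029/6 - 1*185 = 5029/6 - 185 = 3919/6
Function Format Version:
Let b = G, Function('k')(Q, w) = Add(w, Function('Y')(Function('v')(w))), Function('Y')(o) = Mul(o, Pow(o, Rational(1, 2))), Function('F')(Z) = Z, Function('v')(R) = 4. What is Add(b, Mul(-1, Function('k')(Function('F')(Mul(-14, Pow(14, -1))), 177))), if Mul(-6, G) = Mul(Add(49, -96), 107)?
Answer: Rational(3919, 6) ≈ 653.17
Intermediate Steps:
Function('Y')(o) = Pow(o, Rational(3, 2))
Function('k')(Q, w) = Add(8, w) (Function('k')(Q, w) = Add(w, Pow(4, Rational(3, 2))) = Add(w, 8) = Add(8, w))
G = Rational(5029, 6) (G = Mul(Rational(-1, 6), Mul(Add(49, -96), 107)) = Mul(Rational(-1, 6), Mul(-47, 107)) = Mul(Rational(-1, 6), -5029) = Rational(5029, 6) ≈ 838.17)
b = Rational(5029, 6) ≈ 838.17
Add(b, Mul(-1, Function('k')(Function('F')(Mul(-14, Pow(14, -1))), 177))) = Add(Rational(5029, 6), Mul(-1, Add(8, 177))) = Add(Rational(5029, 6), Mul(-1, 185)) = Add(Rational(5029, 6), -185) = Rational(3919, 6)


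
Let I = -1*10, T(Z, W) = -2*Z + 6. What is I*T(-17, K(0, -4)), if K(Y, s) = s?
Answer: -400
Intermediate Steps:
T(Z, W) = 6 - 2*Z
I = -10
I*T(-17, K(0, -4)) = -10*(6 - 2*(-17)) = -10*(6 + 34) = -10*40 = -400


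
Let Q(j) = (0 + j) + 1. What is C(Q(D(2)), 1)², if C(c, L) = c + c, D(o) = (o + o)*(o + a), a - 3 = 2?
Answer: 3364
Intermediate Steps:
a = 5 (a = 3 + 2 = 5)
D(o) = 2*o*(5 + o) (D(o) = (o + o)*(o + 5) = (2*o)*(5 + o) = 2*o*(5 + o))
Q(j) = 1 + j (Q(j) = j + 1 = 1 + j)
C(c, L) = 2*c
C(Q(D(2)), 1)² = (2*(1 + 2*2*(5 + 2)))² = (2*(1 + 2*2*7))² = (2*(1 + 28))² = (2*29)² = 58² = 3364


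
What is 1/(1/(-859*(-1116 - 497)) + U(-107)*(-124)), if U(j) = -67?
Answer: 1385567/11511290637 ≈ 0.00012037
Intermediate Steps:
1/(1/(-859*(-1116 - 497)) + U(-107)*(-124)) = 1/(1/(-859*(-1116 - 497)) - 67*(-124)) = 1/(1/(-859*(-1613)) + 8308) = 1/(1/1385567 + 8308) = 1/(11511290637/1385567) = 1385567/11511290637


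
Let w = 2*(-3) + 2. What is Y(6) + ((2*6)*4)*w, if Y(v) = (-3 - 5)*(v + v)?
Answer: -288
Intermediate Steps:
w = -4 (w = -6 + 2 = -4)
Y(v) = -16*v
Y(6) + ((2*6)*4)*w = -16*6 + ((2*6)*4)*(-4) = -96 + (12*4)*(-4) = -96 + 48*(-4) = -96 - 192 = -288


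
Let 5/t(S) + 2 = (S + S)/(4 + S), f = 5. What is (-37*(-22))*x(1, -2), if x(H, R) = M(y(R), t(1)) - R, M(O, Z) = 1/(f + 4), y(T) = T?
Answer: 15466/9 ≈ 1718.4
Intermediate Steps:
t(S) = 5/(-2 + 2*S/(4 + S)) (t(S) = 5/(-2 + (S + S)/(4 + S)) = 5/(-2 + (2*S)/(4 + S)) = 5/(-2 + 2*S/(4 + S)))
M(O, Z) = ⅑ (M(O, Z) = 1/(5 + 4) = 1/9 = ⅑)
x(H, R) = ⅑ - R
(-37*(-22))*x(1, -2) = (-37*(-22))*(⅑ - 1*(-2)) = 814*(⅑ + 2) = 814*(19/9) = 15466/9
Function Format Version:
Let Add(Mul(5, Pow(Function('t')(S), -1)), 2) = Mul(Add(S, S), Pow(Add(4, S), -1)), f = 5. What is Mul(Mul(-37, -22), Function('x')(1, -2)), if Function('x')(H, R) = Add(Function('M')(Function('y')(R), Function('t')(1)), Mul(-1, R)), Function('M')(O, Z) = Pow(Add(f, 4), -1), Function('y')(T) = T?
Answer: Rational(15466, 9) ≈ 1718.4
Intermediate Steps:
Function('t')(S) = Mul(5, Pow(Add(-2, Mul(2, S, Pow(Add(4, S), -1))), -1)) (Function('t')(S) = Mul(5, Pow(Add(-2, Mul(Add(S, S), Pow(Add(4, S), -1))), -1)) = Mul(5, Pow(Add(-2, Mul(Mul(2, S), Pow(Add(4, S), -1))), -1)) = Mul(5, Pow(Add(-2, Mul(2, S, Pow(Add(4, S), -1))), -1)))
Function('M')(O, Z) = Rational(1, 9) (Function('M')(O, Z) = Pow(Add(5, 4), -1) = Pow(9, -1) = Rational(1, 9))
Function('x')(H, R) = Add(Rational(1, 9), Mul(-1, R))
Mul(Mul(-37, -22), Function('x')(1, -2)) = Mul(Mul(-37, -22), Add(Rational(1, 9), Mul(-1, -2))) = Mul(814, Add(Rational(1, 9), 2)) = Mul(814, Rational(19, 9)) = Rational(15466, 9)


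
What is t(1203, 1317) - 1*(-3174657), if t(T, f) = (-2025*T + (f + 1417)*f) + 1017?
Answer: 4340277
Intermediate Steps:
t(T, f) = 1017 - 2025*T + f*(1417 + f) (t(T, f) = (-2025*T + (1417 + f)*f) + 1017 = (-2025*T + f*(1417 + f)) + 1017 = 1017 - 2025*T + f*(1417 + f))
t(1203, 1317) - 1*(-3174657) = (1017 + 1317**2 - 2025*1203 + 1417*1317) - 1*(-3174657) = (1017 + 1734489 - 2436075 + 1866189) + 3174657 = 1165620 + 3174657 = 4340277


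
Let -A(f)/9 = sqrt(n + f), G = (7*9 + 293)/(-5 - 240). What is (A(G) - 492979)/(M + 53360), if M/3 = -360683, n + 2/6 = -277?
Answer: 492979/1028689 + 6*I*sqrt(768405)/36004115 ≈ 0.47923 + 0.00014608*I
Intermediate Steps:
n = -832/3 (n = -1/3 - 277 = -832/3 ≈ -277.33)
M = -1082049 (M = 3*(-360683) = -1082049)
G = -356/245 (G = (63 + 293)/(-245) = 356*(-1/245) = -356/245 ≈ -1.4531)
A(f) = -9*sqrt(-832/3 + f)
(A(G) - 492979)/(M + 53360) = (-3*sqrt(-2496 + 9*(-356/245)) - 492979)/(-1082049 + 53360) = (-3*sqrt(-2496 - 3204/245) - 492979)/(-1028689) = (-6*I*sqrt(768405)/35 - 492979)*(-1/1028689) = (-492979 - 6*I*sqrt(768405)/35)*(-1/1028689) = 492979/1028689 + 6*I*sqrt(768405)/36004115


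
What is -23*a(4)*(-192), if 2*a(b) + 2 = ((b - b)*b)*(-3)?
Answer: -4416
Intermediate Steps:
a(b) = -1 (a(b) = -1 + (((b - b)*b)*(-3))/2 = -1 + ((0*b)*(-3))/2 = -1 + (0*(-3))/2 = -1 + (1/2)*0 = -1 + 0 = -1)
-23*a(4)*(-192) = -23*(-1)*(-192) = 23*(-192) = -4416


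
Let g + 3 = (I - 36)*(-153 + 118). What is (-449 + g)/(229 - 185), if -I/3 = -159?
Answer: -15887/44 ≈ -361.07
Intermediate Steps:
I = 477 (I = -3*(-159) = 477)
g = -15438 (g = -3 + (477 - 36)*(-153 + 118) = -3 + 441*(-35) = -3 - 15435 = -15438)
(-449 + g)/(229 - 185) = (-449 - 15438)/(229 - 185) = -15887/44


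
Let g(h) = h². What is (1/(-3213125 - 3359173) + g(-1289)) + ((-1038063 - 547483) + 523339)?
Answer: 3938870203571/6572298 ≈ 5.9931e+5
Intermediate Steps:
(1/(-3213125 - 3359173) + g(-1289)) + ((-1038063 - 547483) + 523339) = (1/(-3213125 - 3359173) + (-1289)²) + ((-1038063 - 547483) + 523339) = (1/(-6572298) + 1661521) + (-1585546 + 523339) = (-1/6572298 + 1661521) - 1062207 = 10920011145257/6572298 - 1062207 = 3938870203571/6572298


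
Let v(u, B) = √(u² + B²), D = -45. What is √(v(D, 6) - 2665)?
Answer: √(-2665 + 3*√229) ≈ 51.182*I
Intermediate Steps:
v(u, B) = √(B² + u²)
√(v(D, 6) - 2665) = √(√(6² + (-45)²) - 2665) = √(√(36 + 2025) - 2665) = √(√2061 - 2665) = √(3*√229 - 2665) = √(-2665 + 3*√229)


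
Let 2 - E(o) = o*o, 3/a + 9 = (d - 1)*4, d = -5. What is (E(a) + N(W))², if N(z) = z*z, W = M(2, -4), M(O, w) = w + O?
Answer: 525625/14641 ≈ 35.901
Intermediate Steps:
M(O, w) = O + w
W = -2 (W = 2 - 4 = -2)
N(z) = z²
a = -1/11 (a = 3/(-9 + (-5 - 1)*4) = 3/(-9 - 6*4) = 3/(-9 - 24) = 3/(-33) = 3*(-1/33) = -1/11 ≈ -0.090909)
E(o) = 2 - o² (E(o) = 2 - o*o = 2 - o²)
(E(a) + N(W))² = ((2 - (-1/11)²) + (-2)²)² = ((2 - 1*1/121) + 4)² = ((2 - 1/121) + 4)² = (241/121 + 4)² = (725/121)² = 525625/14641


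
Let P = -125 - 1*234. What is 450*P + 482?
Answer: -161068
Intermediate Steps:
P = -359 (P = -125 - 234 = -359)
450*P + 482 = 450*(-359) + 482 = -161550 + 482 = -161068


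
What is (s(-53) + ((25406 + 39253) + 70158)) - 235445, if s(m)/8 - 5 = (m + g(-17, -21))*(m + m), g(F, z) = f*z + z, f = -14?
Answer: -287148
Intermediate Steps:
g(F, z) = -13*z (g(F, z) = -14*z + z = -13*z)
s(m) = 40 + 16*m*(273 + m) (s(m) = 40 + 8*((m - 13*(-21))*(m + m)) = 40 + 8*((m + 273)*(2*m)) = 40 + 8*((273 + m)*(2*m)) = 40 + 8*(2*m*(273 + m)) = 40 + 16*m*(273 + m))
(s(-53) + ((25406 + 39253) + 70158)) - 235445 = ((40 + 16*(-53)² + 4368*(-53)) + ((25406 + 39253) + 70158)) - 235445 = ((40 + 16*2809 - 231504) + (64659 + 70158)) - 235445 = ((40 + 44944 - 231504) + 134817) - 235445 = (-186520 + 134817) - 235445 = -51703 - 235445 = -287148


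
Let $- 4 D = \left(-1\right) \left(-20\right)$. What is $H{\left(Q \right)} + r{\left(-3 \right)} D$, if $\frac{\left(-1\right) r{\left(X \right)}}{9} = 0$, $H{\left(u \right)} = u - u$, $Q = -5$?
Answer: $0$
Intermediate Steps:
$H{\left(u \right)} = 0$
$D = -5$ ($D = - \frac{\left(-1\right) \left(-20\right)}{4} = \left(- \frac{1}{4}\right) 20 = -5$)
$r{\left(X \right)} = 0$ ($r{\left(X \right)} = \left(-9\right) 0 = 0$)
$H{\left(Q \right)} + r{\left(-3 \right)} D = 0 + 0 \left(-5\right) = 0 + 0 = 0$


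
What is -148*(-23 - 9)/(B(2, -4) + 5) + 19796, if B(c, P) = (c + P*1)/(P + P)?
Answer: 434660/21 ≈ 20698.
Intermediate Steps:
B(c, P) = (P + c)/(2*P) (B(c, P) = (c + P)/((2*P)) = (P + c)*(1/(2*P)) = (P + c)/(2*P))
-148*(-23 - 9)/(B(2, -4) + 5) + 19796 = -148*(-23 - 9)/((½)*(-4 + 2)/(-4) + 5) + 19796 = -(-4736)/((½)*(-¼)*(-2) + 5) + 19796 = -(-4736)/(¼ + 5) + 19796 = -(-4736)/21/4 + 19796 = -(-4736)*4/21 + 19796 = -148*(-128/21) + 19796 = 18944/21 + 19796 = 434660/21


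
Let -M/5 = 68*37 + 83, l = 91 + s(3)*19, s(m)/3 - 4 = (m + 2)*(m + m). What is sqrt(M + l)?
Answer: I*sqrt(10966) ≈ 104.72*I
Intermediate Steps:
s(m) = 12 + 6*m*(2 + m) (s(m) = 12 + 3*((m + 2)*(m + m)) = 12 + 3*((2 + m)*(2*m)) = 12 + 3*(2*m*(2 + m)) = 12 + 6*m*(2 + m))
l = 2029 (l = 91 + (12 + 6*3**2 + 12*3)*19 = 91 + (12 + 6*9 + 36)*19 = 91 + (12 + 54 + 36)*19 = 91 + 102*19 = 91 + 1938 = 2029)
M = -12995 (M = -5*(68*37 + 83) = -5*(2516 + 83) = -5*2599 = -12995)
sqrt(M + l) = sqrt(-12995 + 2029) = sqrt(-10966) = I*sqrt(10966)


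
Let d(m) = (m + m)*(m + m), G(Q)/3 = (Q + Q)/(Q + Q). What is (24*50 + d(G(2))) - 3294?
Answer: -2058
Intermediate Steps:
G(Q) = 3 (G(Q) = 3*((Q + Q)/(Q + Q)) = 3*((2*Q)/((2*Q))) = 3*((2*Q)*(1/(2*Q))) = 3*1 = 3)
d(m) = 4*m² (d(m) = (2*m)*(2*m) = 4*m²)
(24*50 + d(G(2))) - 3294 = (24*50 + 4*3²) - 3294 = (1200 + 4*9) - 3294 = (1200 + 36) - 3294 = 1236 - 3294 = -2058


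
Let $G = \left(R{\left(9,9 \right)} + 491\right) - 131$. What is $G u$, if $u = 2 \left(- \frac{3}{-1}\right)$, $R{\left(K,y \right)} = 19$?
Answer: $2274$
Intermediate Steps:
$G = 379$ ($G = \left(19 + 491\right) - 131 = 510 + \left(-153 + 22\right) = 510 - 131 = 379$)
$u = 6$ ($u = 2 \left(\left(-3\right) \left(-1\right)\right) = 2 \cdot 3 = 6$)
$G u = 379 \cdot 6 = 2274$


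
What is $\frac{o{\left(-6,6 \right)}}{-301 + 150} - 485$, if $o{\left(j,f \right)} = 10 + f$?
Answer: $- \frac{73251}{151} \approx -485.11$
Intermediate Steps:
$\frac{o{\left(-6,6 \right)}}{-301 + 150} - 485 = \frac{10 + 6}{-301 + 150} - 485 = \frac{16}{-151} - 485 = 16 \left(- \frac{1}{151}\right) - 485 = - \frac{16}{151} - 485 = - \frac{73251}{151}$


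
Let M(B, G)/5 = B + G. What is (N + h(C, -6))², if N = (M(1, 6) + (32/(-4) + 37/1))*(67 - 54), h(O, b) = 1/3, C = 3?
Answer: 6235009/9 ≈ 6.9278e+5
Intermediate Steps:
M(B, G) = 5*B + 5*G (M(B, G) = 5*(B + G) = 5*B + 5*G)
h(O, b) = ⅓
N = 832 (N = ((5*1 + 5*6) + (32/(-4) + 37/1))*(67 - 54) = ((5 + 30) + (32*(-¼) + 37*1))*13 = (35 + (-8 + 37))*13 = (35 + 29)*13 = 64*13 = 832)
(N + h(C, -6))² = (832 + ⅓)² = (2497/3)² = 6235009/9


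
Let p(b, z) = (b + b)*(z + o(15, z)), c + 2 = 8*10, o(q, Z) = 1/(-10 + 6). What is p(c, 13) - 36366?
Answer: -34377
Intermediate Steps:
o(q, Z) = -¼ (o(q, Z) = 1/(-4) = -¼)
c = 78 (c = -2 + 8*10 = -2 + 80 = 78)
p(b, z) = 2*b*(-¼ + z) (p(b, z) = (b + b)*(z - ¼) = (2*b)*(-¼ + z) = 2*b*(-¼ + z))
p(c, 13) - 36366 = (½)*78*(-1 + 4*13) - 36366 = (½)*78*(-1 + 52) - 36366 = (½)*78*51 - 36366 = 1989 - 36366 = -34377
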